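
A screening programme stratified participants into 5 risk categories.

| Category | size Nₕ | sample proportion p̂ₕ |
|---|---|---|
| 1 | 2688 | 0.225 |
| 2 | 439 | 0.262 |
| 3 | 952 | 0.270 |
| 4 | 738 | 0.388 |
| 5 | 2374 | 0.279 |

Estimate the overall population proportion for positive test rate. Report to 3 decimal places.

0.268

Wₕ = Nₕ/N with N = 7191: 0.3738, 0.0610, 0.1324, 0.1026, 0.3301.
p̂_st = 0.3738·0.225 + 0.0610·0.262 + 0.1324·0.270 + 0.1026·0.388 + 0.3301·0.279 ≈ 0.26777... → 0.268.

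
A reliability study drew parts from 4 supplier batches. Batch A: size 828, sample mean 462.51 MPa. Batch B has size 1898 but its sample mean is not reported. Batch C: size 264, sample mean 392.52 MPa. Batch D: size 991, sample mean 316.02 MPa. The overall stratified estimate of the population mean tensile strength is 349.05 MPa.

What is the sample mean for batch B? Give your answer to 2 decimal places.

310.75

N = 828 + 1898 + 264 + 991 = 3981.
Overall total = μ·N = 349.05·3981 = 1389568.05.
Subtract the known strata: 828·462.51 + 264·392.52 + 991·316.02 = 799759.38.
Remaining total for batch B: 1389568.05 − 799759.38 = 589808.67.
Divide by its size: 589808.67 / 1898 = 310.7527... → 310.75.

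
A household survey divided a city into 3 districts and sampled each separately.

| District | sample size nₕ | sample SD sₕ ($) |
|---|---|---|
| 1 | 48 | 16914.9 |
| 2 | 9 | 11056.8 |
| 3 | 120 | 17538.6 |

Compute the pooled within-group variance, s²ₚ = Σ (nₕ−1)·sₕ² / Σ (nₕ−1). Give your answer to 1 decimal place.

293276261.4

Degrees of freedom: 47 + 8 + 119 = 174.
Σ(nₕ−1)sₕ² = 47·286113842.01 + 8·122252826.24 + 119·307602489.96 = 51030069489.63.
s²ₚ = 51030069489.63 / 174 = 293276261.435... → 293276261.4.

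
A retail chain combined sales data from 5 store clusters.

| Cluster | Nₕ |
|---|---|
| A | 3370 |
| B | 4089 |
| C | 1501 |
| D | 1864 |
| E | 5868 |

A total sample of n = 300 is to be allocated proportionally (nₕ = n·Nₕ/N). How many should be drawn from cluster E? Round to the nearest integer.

105

N = 3370 + 4089 + 1501 + 1864 + 5868 = 16692.
n_E = 300·5868/16692 = 105.464... → 105.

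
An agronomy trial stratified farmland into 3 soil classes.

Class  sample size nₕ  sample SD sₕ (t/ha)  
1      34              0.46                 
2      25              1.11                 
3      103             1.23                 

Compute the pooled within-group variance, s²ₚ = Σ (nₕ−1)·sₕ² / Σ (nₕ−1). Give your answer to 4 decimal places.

1.2004

1: (34−1)·0.46² = 33·0.2116 = 6.9828
2: (25−1)·1.11² = 24·1.2321 = 29.5704
3: (103−1)·1.23² = 102·1.5129 = 154.3158
Numerator = 190.869; denominator = Σ(nₕ−1) = 159.
s²ₚ = 190.869/159 = 1.200434... → 1.2004.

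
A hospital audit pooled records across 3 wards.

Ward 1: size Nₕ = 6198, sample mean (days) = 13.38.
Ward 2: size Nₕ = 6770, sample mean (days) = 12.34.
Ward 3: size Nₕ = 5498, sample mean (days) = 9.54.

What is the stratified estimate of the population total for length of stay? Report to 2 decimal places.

218921.96

1: 6198·13.38 = 82929.24
2: 6770·12.34 = 83541.8
3: 5498·9.54 = 52450.92
τ̂ = Σ Nₕx̄ₕ = 218921.96.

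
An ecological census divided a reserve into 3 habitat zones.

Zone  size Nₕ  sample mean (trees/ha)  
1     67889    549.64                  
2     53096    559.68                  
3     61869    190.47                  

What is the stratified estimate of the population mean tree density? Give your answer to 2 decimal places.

431.03

N = 67889 + 53096 + 61869 = 182854.
The stratified mean weights each stratum mean by its population share Nₕ/N.
Σ Nₕx̄ₕ = 67889·549.64 + 53096·559.68 + 61869·190.47 = 37314509.96 + 29716769.28 + 11784188.43 = 78815467.67.
Divide by N: 78815467.67 / 182854 = 431.0295... → 431.03.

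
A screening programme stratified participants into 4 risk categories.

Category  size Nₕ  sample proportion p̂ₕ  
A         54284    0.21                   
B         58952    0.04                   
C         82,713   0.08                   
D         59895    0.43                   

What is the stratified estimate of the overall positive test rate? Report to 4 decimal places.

0.1803

Wₕ = Nₕ/N with N = 255844: 0.2122, 0.2304, 0.3233, 0.2341.
p̂_st = 0.2122·0.21 + 0.2304·0.04 + 0.3233·0.08 + 0.2341·0.43 ≈ 0.180304... → 0.1803.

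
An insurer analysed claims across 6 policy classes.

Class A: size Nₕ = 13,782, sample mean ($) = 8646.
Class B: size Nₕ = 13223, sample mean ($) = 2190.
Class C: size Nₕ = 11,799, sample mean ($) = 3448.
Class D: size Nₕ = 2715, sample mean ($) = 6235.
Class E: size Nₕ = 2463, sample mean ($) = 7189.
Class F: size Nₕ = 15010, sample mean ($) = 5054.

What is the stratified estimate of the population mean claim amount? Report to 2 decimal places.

5073.49

N = 13782 + 13223 + 11799 + 2715 + 2463 + 15010 = 58992.
The stratified mean weights each stratum mean by its population share Nₕ/N.
Σ Nₕx̄ₕ = 13782·8646 + 13223·2190 + 11799·3448 + 2715·6235 + 2463·7189 + 15010·5054 = 119159172 + 28958370 + 40682952 + 16928025 + 17706507 + 75860540 = 299295566.
Divide by N: 299295566 / 58992 = 5073.4941... → 5073.49.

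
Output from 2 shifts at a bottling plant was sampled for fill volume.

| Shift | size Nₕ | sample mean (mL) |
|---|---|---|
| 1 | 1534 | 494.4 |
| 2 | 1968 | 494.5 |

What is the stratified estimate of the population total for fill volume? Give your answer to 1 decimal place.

1: 1534·494.4 = 758409.6
2: 1968·494.5 = 973176
τ̂ = Σ Nₕx̄ₕ = 1731585.6.

1731585.6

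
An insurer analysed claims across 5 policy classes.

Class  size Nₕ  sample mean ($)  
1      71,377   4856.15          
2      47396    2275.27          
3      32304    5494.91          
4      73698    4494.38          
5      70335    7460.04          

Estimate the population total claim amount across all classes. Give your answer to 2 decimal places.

Population total = Σ Nₕ·x̄ₕ (each stratum's size times its mean).
71377·4856.15 + 47396·2275.27 + 32304·5494.91 + 73698·4494.38 + 70335·7460.04 = 346617418.55 + 107838696.92 + 177507572.64 + 331226817.24 + 524701913.4 = 1487892418.75.

1487892418.75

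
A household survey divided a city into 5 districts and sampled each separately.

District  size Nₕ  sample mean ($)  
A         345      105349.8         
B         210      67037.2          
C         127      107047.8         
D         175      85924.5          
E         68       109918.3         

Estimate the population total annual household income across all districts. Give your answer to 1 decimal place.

86529795.5

A: 345·105349.8 = 36345681
B: 210·67037.2 = 14077812
C: 127·107047.8 = 13595070.6
D: 175·85924.5 = 15036787.5
E: 68·109918.3 = 7474444.4
τ̂ = Σ Nₕx̄ₕ = 86529795.5.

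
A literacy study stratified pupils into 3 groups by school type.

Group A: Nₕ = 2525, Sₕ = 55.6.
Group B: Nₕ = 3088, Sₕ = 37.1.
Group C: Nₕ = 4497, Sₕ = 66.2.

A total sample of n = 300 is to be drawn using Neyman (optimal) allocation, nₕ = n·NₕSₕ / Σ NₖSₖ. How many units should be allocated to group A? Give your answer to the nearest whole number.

76

A: NₕSₕ = 2525·55.6 = 140390
B: NₕSₕ = 3088·37.1 = 114564.8
C: NₕSₕ = 4497·66.2 = 297701.4
Σ NₕSₕ = 552656.2.
n_A = 300·140390/552656.2 = 76.208... → 76.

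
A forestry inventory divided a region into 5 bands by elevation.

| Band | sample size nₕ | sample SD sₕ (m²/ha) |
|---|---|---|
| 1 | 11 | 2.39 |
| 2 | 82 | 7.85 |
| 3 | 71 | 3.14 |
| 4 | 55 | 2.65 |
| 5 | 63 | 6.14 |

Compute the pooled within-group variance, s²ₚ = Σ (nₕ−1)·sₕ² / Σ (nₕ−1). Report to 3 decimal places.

Degrees of freedom: 10 + 81 + 70 + 54 + 62 = 277.
Σ(nₕ−1)sₕ² = 10·5.7121 + 81·61.6225 + 70·9.8596 + 54·7.0225 + 62·37.6996 = 8455.3057.
s²ₚ = 8455.3057 / 277 = 30.52457... → 30.525.

30.525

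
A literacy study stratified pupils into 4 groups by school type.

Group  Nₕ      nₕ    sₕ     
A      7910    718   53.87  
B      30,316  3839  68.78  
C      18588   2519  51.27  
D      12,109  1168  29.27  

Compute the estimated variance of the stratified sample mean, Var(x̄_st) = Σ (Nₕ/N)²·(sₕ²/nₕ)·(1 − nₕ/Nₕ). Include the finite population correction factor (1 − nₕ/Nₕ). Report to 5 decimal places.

N = 68923. Term for each stratum: Wₕ²sₕ²/nₕ·(1−nₕ/Nₕ).
Var(x̄_st) = 0.04840245 + 0.20821814 + 0.06561326 + 0.02045689 = 0.34269074 → 0.34269.

0.34269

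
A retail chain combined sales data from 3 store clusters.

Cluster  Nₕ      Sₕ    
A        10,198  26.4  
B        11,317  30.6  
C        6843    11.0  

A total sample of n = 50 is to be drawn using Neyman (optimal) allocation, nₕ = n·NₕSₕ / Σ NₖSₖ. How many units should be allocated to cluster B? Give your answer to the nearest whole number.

25

Σ NₕSₕ = 10198·26.4 + 11317·30.6 + 6843·11.0 = 690800.4.
Share for B: 346300.2/690800.4 = 0.50130.
n_B = 50 × 0.50130 = 25.065... → 25.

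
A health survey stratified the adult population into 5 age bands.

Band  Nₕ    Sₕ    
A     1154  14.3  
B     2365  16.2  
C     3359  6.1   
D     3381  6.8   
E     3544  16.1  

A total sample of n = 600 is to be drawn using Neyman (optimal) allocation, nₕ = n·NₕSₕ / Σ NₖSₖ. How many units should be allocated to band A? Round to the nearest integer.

64

Σ NₕSₕ = 1154·14.3 + 2365·16.2 + 3359·6.1 + 3381·6.8 + 3544·16.1 = 155354.3.
Share for A: 16502.2/155354.3 = 0.10622.
n_A = 600 × 0.10622 = 63.734... → 64.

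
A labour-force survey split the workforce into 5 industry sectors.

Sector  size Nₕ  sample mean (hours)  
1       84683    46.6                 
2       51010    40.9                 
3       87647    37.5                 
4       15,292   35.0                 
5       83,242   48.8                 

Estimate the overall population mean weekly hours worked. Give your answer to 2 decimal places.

43.24

N = 321874; weights Wₕ = Nₕ/N = (0.2631, 0.1585, 0.2723, 0.0475, 0.2586).
x̄_st = Σ Wₕ·x̄ₕ = 0.2631·46.6 + 0.1585·40.9 + 0.2723·37.5 + 0.0475·35.0 + 0.2586·48.8 ≈ 43.2366...
→ 43.24.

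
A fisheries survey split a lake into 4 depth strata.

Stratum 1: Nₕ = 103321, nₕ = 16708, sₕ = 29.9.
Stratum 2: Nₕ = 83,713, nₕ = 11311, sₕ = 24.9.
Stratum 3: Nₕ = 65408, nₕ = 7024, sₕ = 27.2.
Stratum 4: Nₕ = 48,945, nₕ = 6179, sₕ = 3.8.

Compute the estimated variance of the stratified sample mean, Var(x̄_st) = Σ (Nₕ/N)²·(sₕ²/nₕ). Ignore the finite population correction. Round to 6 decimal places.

N = 301387; Wₕ = Nₕ/N.
stratum 1: (103321/301387)²·29.9²/16708 = 0.006288486
stratum 2: (83713/301387)²·24.9²/11311 = 0.004228969
stratum 3: (65408/301387)²·27.2²/7024 = 0.004960963
stratum 4: (48945/301387)²·3.8²/6179 = 0.000061633
Sum = 0.015540051 → 0.015540.

0.015540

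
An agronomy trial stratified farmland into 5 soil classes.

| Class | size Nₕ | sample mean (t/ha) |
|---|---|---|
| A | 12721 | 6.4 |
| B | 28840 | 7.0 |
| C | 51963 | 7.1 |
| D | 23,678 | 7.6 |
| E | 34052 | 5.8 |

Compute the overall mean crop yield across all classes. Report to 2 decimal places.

N = 12721 + 28840 + 51963 + 23678 + 34052 = 151254.
Weight each subgroup mean by Nₕ/N and sum.
Σ Nₕx̄ₕ = 12721·6.4 + 28840·7.0 + 51963·7.1 + 23678·7.6 + 34052·5.8 = 81414.4 + 201880 + 368937.3 + 179952.8 + 197501.6 = 1029686.1.
Divide by N: 1029686.1 / 151254 = 6.8077... → 6.81.

6.81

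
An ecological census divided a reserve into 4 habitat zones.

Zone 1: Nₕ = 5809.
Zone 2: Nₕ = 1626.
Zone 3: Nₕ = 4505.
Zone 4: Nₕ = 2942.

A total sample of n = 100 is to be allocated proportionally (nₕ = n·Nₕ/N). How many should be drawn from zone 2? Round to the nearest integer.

11

N = 5809 + 1626 + 4505 + 2942 = 14882.
n_2 = 100·1626/14882 = 10.926... → 11.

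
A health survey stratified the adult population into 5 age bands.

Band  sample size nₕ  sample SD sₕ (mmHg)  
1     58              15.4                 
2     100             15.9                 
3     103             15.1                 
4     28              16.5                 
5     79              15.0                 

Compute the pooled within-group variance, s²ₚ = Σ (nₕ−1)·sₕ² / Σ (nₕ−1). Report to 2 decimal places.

Degrees of freedom: 57 + 99 + 102 + 27 + 78 = 363.
Σ(nₕ−1)sₕ² = 57·237.16 + 99·252.81 + 102·228.01 + 27·272.25 + 78·225 = 86704.08.
s²ₚ = 86704.08 / 363 = 238.8542... → 238.85.

238.85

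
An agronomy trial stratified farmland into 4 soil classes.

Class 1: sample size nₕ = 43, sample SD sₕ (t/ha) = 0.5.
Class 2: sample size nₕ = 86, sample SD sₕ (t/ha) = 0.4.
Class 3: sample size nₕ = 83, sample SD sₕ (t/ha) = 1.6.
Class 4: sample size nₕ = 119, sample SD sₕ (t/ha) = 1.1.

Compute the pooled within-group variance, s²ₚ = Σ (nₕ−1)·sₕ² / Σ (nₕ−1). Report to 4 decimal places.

1.1523

1: (43−1)·0.5² = 42·0.25 = 10.5
2: (86−1)·0.4² = 85·0.16 = 13.6
3: (83−1)·1.6² = 82·2.56 = 209.92
4: (119−1)·1.1² = 118·1.21 = 142.78
Numerator = 376.8; denominator = Σ(nₕ−1) = 327.
s²ₚ = 376.8/327 = 1.152294... → 1.1523.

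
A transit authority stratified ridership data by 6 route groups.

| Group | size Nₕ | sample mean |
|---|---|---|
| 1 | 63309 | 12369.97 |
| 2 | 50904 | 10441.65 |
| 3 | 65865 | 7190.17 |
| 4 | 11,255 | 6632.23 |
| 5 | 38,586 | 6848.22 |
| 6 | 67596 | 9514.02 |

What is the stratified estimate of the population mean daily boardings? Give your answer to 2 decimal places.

N = 63309 + 50904 + 65865 + 11255 + 38586 + 67596 = 297515.
The stratified mean weights each stratum mean by its population share Nₕ/N.
Σ Nₕx̄ₕ = 63309·12369.97 + 50904·10441.65 + 65865·7190.17 + 11255·6632.23 + 38586·6848.22 + 67596·9514.02 = 783130430.73 + 531521751.6 + 473580547.05 + 74645748.65 + 264245416.92 + 643109695.92 = 2770233590.87.
Divide by N: 2770233590.87 / 297515 = 9311.2401... → 9311.24.

9311.24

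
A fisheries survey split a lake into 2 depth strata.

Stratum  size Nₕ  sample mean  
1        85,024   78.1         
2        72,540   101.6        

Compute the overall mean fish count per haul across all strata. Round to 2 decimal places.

88.92

N = 157564; weights Wₕ = Nₕ/N = (0.5396, 0.4604).
x̄_st = Σ Wₕ·x̄ₕ = 0.5396·78.1 + 0.4604·101.6 ≈ 88.9190...
→ 88.92.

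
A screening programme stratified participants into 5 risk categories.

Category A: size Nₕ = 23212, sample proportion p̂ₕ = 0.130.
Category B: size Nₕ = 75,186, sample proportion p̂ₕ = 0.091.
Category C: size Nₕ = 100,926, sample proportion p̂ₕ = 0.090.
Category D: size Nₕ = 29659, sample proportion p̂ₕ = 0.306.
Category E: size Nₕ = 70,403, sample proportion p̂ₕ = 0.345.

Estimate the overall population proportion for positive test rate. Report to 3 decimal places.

0.175

N = 23212 + 75186 + 100926 + 29659 + 70403 = 299386.
Overall proportion = Σ (Nₕ/N)·p̂ₕ.
Σ Nₕp̂ₕ = 3017.56 + 6841.926 + 9083.34 + 9075.654 + 24289.035 = 52307.515.
52307.515 / 299386 = 0.17472... → 0.175.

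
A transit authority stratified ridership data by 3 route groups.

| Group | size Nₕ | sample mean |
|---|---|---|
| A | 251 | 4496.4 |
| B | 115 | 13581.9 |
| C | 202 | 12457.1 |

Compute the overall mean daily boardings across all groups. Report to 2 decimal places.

x̄_st = (Σ Nₕx̄ₕ) / (Σ Nₕ) = (251·4496.4 + 115·13581.9 + 202·12457.1) / 568
= 5206849.1 / 568 = 9166.9879... → 9166.99.

9166.99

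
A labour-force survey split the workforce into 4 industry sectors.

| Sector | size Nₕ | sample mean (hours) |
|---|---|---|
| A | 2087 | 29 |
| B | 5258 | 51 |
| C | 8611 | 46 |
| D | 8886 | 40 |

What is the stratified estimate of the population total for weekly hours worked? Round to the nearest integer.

1080227

Population total = Σ Nₕ·x̄ₕ (each stratum's size times its mean).
2087·29 + 5258·51 + 8611·46 + 8886·40 = 60523 + 268158 + 396106 + 355440 = 1080227.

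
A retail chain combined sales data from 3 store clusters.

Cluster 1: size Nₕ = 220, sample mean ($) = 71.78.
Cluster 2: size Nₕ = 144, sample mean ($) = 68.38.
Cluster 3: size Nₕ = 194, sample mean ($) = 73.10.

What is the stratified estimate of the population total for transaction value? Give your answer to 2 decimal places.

1: 220·71.78 = 15791.6
2: 144·68.38 = 9846.72
3: 194·73.10 = 14181.4
τ̂ = Σ Nₕx̄ₕ = 39819.72.

39819.72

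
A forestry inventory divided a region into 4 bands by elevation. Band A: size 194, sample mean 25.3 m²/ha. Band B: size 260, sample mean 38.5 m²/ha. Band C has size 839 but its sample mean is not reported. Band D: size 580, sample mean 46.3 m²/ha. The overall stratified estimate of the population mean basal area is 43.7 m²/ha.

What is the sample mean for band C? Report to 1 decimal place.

Σ Nₕx̄ₕ = N·μ, so 839·x̄_C = 1873·43.7 − (194·25.3 + 260·38.5 + 580·46.3).
= 81850.1 − 41772.2 = 40077.9.
x̄_C = 40077.9 / 839 = 47.769... → 47.8.

47.8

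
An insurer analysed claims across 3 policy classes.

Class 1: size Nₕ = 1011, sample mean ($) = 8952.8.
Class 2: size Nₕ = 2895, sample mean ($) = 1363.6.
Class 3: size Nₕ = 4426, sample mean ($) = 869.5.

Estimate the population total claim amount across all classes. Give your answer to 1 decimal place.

1: 1011·8952.8 = 9051280.8
2: 2895·1363.6 = 3947622
3: 4426·869.5 = 3848407
τ̂ = Σ Nₕx̄ₕ = 16847309.8.

16847309.8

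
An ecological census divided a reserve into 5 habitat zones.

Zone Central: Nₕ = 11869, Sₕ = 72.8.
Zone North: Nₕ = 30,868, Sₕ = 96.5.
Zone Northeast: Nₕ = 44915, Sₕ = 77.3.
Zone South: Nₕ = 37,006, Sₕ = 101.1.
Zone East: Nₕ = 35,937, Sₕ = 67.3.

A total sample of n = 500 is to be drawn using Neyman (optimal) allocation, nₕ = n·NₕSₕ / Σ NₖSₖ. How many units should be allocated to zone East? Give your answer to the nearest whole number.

90

Central: NₕSₕ = 11869·72.8 = 864063.2
North: NₕSₕ = 30868·96.5 = 2978762
Northeast: NₕSₕ = 44915·77.3 = 3471929.5
South: NₕSₕ = 37006·101.1 = 3741306.6
East: NₕSₕ = 35937·67.3 = 2418560.1
Σ NₕSₕ = 13474621.4.
n_East = 500·2418560.1/13474621.4 = 89.745... → 90.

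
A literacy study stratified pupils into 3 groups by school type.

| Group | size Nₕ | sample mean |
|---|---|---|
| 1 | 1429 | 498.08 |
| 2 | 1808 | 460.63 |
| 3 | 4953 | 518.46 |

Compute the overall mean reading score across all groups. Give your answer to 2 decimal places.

502.14

N = 1429 + 1808 + 4953 = 8190.
Overall mean = Σ (Nₕ/N)·x̄ₕ — weight by population share, not a simple average.
Σ Nₕx̄ₕ = 1429·498.08 + 1808·460.63 + 4953·518.46 = 711756.32 + 832819.04 + 2567932.38 = 4112507.74.
Divide by N: 4112507.74 / 8190 = 502.1377... → 502.14.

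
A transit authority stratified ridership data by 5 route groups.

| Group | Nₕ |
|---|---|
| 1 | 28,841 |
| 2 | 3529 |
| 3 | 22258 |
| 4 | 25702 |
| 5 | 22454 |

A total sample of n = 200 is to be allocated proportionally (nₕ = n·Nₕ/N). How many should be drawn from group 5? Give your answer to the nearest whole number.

44

Share of group 5 = 22454/102784 = 0.21846.
Allocate 200 × 0.21846 = 43.692... → 44.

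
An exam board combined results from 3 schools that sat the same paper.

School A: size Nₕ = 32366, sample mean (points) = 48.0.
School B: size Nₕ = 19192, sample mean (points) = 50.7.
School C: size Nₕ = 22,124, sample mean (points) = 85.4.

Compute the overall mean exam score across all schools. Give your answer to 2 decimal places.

59.93

N = 73682; weights Wₕ = Nₕ/N = (0.4393, 0.2605, 0.3003).
x̄_st = Σ Wₕ·x̄ₕ = 0.4393·48.0 + 0.2605·50.7 + 0.3003·85.4 ≈ 59.9331...
→ 59.93.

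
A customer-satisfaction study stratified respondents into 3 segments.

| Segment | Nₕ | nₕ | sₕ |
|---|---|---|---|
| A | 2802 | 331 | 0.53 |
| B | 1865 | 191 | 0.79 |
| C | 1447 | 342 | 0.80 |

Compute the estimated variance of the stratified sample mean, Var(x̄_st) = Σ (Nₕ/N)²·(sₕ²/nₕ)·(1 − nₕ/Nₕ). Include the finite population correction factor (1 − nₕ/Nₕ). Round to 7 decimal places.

N = 6114; Wₕ = Nₕ/N.
segment A: (2802/6114)²·0.53²/331·(1 − 331/2802) = 0.0001571860
segment B: (1865/6114)²·0.79²/191·(1 − 191/1865) = 0.0002729004
segment C: (1447/6114)²·0.80²/342·(1 − 342/1447) = 0.0000800449
Sum = 0.0005101313 → 0.0005101.

0.0005101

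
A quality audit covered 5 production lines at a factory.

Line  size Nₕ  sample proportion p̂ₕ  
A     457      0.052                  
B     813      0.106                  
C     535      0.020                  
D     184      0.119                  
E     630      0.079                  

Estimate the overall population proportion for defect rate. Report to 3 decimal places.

N = 457 + 813 + 535 + 184 + 630 = 2619.
Overall proportion = Σ (Nₕ/N)·p̂ₕ.
Σ Nₕp̂ₕ = 23.764 + 86.178 + 10.7 + 21.896 + 49.77 = 192.308.
192.308 / 2619 = 0.07343... → 0.073.

0.073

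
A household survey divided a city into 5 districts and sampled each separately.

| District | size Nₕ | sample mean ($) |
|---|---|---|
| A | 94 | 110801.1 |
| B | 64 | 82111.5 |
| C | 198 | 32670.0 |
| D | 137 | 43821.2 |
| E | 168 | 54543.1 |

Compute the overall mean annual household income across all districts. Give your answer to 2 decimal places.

56438.49

N = 661; weights Wₕ = Nₕ/N = (0.1422, 0.0968, 0.2995, 0.2073, 0.2542).
x̄_st = Σ Wₕ·x̄ₕ = 0.1422·110801.1 + 0.0968·82111.5 + 0.2995·32670.0 + 0.2073·43821.2 + 0.2542·54543.1 ≈ 56438.4941...
→ 56438.49.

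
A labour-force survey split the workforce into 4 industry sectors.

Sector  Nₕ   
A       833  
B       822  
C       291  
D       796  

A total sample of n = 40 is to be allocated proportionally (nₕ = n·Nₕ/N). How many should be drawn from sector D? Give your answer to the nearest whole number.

Share of sector D = 796/2742 = 0.29030.
Allocate 40 × 0.29030 = 11.612... → 12.

12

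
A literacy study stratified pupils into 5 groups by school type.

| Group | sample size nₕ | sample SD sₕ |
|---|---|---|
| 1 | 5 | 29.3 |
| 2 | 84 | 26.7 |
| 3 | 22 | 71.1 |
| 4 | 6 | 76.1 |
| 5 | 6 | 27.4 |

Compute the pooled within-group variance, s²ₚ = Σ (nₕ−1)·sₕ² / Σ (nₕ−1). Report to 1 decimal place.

Degrees of freedom: 4 + 83 + 21 + 5 + 5 = 118.
Σ(nₕ−1)sₕ² = 4·858.49 + 83·712.89 + 21·5055.21 + 5·5791.21 + 5·750.76 = 201473.09.
s²ₚ = 201473.09 / 118 = 1707.399... → 1707.4.

1707.4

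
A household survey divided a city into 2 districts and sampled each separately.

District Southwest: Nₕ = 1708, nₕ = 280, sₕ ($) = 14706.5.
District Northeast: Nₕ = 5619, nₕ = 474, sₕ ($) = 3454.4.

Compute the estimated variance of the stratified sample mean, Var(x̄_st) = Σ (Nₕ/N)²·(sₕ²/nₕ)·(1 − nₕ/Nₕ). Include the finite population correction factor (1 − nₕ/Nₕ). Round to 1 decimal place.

N = 7327. Term for each stratum: Wₕ²sₕ²/nₕ·(1−nₕ/Nₕ).
Var(x̄_st) = 35093.3085 + 13556.8545 = 48650.1630 → 48650.2.

48650.2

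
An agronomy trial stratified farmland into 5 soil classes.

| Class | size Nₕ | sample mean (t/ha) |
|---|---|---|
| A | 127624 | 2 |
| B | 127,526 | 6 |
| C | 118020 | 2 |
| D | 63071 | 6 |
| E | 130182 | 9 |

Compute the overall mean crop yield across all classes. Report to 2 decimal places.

4.95

x̄_st = (Σ Nₕx̄ₕ) / (Σ Nₕ) = (127624·2 + 127526·6 + 118020·2 + 63071·6 + 130182·9) / 566423
= 2806508 / 566423 = 4.9548... → 4.95.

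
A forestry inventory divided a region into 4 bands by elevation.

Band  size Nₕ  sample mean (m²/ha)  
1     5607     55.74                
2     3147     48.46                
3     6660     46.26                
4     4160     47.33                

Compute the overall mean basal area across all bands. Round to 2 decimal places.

N = 5607 + 3147 + 6660 + 4160 = 19574.
The stratified mean weights each stratum mean by its population share Nₕ/N.
Σ Nₕx̄ₕ = 5607·55.74 + 3147·48.46 + 6660·46.26 + 4160·47.33 = 312534.18 + 152503.62 + 308091.6 + 196892.8 = 970022.2.
Divide by N: 970022.2 / 19574 = 49.5567... → 49.56.

49.56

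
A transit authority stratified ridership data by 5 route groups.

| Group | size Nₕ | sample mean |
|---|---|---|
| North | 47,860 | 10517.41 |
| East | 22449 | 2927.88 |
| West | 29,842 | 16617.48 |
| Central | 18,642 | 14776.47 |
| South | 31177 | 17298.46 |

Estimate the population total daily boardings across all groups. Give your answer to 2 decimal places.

1879767100.04

Population total = Σ Nₕ·x̄ₕ (each stratum's size times its mean).
47860·10517.41 + 22449·2927.88 + 29842·16617.48 + 18642·14776.47 + 31177·17298.46 = 503363242.6 + 65727978.12 + 495898838.16 + 275462953.74 + 539314087.42 = 1879767100.04.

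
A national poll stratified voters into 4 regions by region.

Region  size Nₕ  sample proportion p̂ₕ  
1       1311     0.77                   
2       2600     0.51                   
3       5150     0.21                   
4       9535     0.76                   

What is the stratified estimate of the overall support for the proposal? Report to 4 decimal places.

Wₕ = Nₕ/N with N = 18596: 0.0705, 0.1398, 0.2769, 0.5127.
p̂_st = 0.0705·0.77 + 0.1398·0.51 + 0.2769·0.21 + 0.5127·0.76 ≈ 0.573434... → 0.5734.

0.5734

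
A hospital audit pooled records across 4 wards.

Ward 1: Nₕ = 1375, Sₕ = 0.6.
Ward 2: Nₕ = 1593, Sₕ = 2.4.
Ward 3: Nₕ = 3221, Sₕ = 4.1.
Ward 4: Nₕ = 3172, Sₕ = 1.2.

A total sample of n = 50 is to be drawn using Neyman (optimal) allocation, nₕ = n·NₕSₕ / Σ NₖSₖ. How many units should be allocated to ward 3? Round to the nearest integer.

Σ NₕSₕ = 1375·0.6 + 1593·2.4 + 3221·4.1 + 3172·1.2 = 21660.7.
Share for 3: 13206.1/21660.7 = 0.60968.
n_3 = 50 × 0.60968 = 30.484... → 30.

30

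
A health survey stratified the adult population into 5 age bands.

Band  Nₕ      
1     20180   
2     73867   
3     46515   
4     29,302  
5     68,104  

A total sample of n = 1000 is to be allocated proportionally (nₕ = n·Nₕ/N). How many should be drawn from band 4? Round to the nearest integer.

N = 20180 + 73867 + 46515 + 29302 + 68104 = 237968.
n_4 = 1000·29302/237968 = 123.134... → 123.

123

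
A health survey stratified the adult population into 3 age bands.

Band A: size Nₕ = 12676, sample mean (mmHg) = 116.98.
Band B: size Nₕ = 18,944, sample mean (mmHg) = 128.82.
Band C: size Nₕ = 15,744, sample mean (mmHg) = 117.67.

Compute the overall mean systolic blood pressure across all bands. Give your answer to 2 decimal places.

121.94

N = 47364; weights Wₕ = Nₕ/N = (0.2676, 0.4000, 0.3324).
x̄_st = Σ Wₕ·x̄ₕ = 0.2676·116.98 + 0.4000·128.82 + 0.3324·117.67 ≈ 121.9450...
→ 121.94.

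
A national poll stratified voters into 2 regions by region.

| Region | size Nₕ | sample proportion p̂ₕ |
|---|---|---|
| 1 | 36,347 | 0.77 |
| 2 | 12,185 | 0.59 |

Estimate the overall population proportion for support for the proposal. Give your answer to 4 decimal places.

0.7248

N = 36347 + 12185 = 48532.
Overall proportion = Σ (Nₕ/N)·p̂ₕ.
Σ Nₕp̂ₕ = 27987.19 + 7189.15 = 35176.34.
35176.34 / 48532 = 0.724807... → 0.7248.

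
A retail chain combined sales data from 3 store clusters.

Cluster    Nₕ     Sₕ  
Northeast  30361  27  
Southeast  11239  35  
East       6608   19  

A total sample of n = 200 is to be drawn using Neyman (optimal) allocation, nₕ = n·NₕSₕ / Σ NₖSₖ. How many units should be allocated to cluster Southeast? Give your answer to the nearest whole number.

Northeast: NₕSₕ = 30361·27 = 819747
Southeast: NₕSₕ = 11239·35 = 393365
East: NₕSₕ = 6608·19 = 125552
Σ NₕSₕ = 1338664.
n_Southeast = 200·393365/1338664 = 58.770... → 59.

59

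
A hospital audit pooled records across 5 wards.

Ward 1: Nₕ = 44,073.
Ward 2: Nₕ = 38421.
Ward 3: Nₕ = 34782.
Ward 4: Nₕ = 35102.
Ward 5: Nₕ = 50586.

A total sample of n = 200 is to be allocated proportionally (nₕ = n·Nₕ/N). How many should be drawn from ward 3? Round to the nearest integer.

Share of ward 3 = 34782/202964 = 0.17137.
Allocate 200 × 0.17137 = 34.274... → 34.

34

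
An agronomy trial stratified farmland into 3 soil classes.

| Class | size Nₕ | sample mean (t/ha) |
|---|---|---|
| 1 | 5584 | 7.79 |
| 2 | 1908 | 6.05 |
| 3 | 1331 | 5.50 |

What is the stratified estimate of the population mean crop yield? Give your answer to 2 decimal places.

x̄_st = (Σ Nₕx̄ₕ) / (Σ Nₕ) = (5584·7.79 + 1908·6.05 + 1331·5.50) / 8823
= 62363.26 / 8823 = 7.0683... → 7.07.

7.07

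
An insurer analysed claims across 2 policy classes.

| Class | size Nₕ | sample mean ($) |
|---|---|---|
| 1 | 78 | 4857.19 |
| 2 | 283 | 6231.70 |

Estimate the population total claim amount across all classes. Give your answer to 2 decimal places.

2142431.92

1: 78·4857.19 = 378860.82
2: 283·6231.70 = 1763571.1
τ̂ = Σ Nₕx̄ₕ = 2142431.92.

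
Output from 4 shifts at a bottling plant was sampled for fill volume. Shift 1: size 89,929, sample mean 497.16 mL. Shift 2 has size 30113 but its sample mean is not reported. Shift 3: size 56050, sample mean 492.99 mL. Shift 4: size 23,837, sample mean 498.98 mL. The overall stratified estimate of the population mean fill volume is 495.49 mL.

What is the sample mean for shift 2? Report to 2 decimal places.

492.39

N = 89929 + 30113 + 56050 + 23837 = 199929.
Overall total = μ·N = 495.49·199929 = 99062820.21.
Subtract the known strata: 89929·497.16 + 56050·492.99 + 23837·498.98 = 84235377.4.
Remaining total for shift 2: 99062820.21 − 84235377.4 = 14827442.81.
Divide by its size: 14827442.81 / 30113 = 492.3934... → 492.39.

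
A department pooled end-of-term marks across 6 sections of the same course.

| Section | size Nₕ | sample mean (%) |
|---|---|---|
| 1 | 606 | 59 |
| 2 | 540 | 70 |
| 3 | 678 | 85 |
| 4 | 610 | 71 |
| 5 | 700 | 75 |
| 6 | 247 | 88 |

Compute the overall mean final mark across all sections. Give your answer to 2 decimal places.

x̄_st = (Σ Nₕx̄ₕ) / (Σ Nₕ) = (606·59 + 540·70 + 678·85 + 610·71 + 700·75 + 247·88) / 3381
= 248730 / 3381 = 73.5670... → 73.57.

73.57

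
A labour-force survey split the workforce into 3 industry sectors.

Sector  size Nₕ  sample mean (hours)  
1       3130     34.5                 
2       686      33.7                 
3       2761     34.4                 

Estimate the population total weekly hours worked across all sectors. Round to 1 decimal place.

226081.6

1: 3130·34.5 = 107985
2: 686·33.7 = 23118.2
3: 2761·34.4 = 94978.4
τ̂ = Σ Nₕx̄ₕ = 226081.6.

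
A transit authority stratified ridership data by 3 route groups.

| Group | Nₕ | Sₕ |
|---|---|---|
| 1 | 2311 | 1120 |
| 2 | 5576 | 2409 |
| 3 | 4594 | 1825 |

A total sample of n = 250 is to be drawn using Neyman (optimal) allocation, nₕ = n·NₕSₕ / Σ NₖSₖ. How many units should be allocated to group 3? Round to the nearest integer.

86

Σ NₕSₕ = 2311·1120 + 5576·2409 + 4594·1825 = 24404954.
Share for 3: 8384050/24404954 = 0.34354.
n_3 = 250 × 0.34354 = 85.885... → 86.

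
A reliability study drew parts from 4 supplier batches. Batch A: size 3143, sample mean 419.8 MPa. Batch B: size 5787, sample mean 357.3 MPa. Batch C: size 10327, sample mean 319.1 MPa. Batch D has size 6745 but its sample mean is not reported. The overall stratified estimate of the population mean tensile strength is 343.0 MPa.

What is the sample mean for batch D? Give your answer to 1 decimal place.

331.5

N = 3143 + 5787 + 10327 + 6745 = 26002.
Overall total = μ·N = 343.0·26002 = 8918686.
Subtract the known strata: 3143·419.8 + 5787·357.3 + 10327·319.1 = 6682472.2.
Remaining total for batch D: 8918686 − 6682472.2 = 2236213.8.
Divide by its size: 2236213.8 / 6745 = 331.537... → 331.5.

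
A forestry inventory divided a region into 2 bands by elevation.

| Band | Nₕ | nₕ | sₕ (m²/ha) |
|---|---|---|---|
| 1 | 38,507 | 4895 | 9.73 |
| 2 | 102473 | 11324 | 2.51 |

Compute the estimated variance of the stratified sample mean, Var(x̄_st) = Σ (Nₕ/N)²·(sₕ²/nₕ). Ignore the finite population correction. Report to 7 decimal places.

N = 140980. Term for each stratum: Wₕ²sₕ²/nₕ.
Var(x̄_st) = 0.0014429037 + 0.0002939351 = 0.0017368388 → 0.0017368.

0.0017368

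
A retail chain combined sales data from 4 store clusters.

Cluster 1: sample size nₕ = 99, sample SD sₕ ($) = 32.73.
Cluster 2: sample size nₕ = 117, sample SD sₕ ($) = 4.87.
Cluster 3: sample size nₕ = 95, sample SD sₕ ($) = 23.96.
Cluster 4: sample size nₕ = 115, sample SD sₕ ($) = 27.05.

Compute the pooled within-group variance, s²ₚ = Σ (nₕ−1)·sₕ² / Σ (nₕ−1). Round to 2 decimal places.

580.83

1: (99−1)·32.73² = 98·1071.2529 = 104982.7842
2: (117−1)·4.87² = 116·23.7169 = 2751.1604
3: (95−1)·23.96² = 94·574.0816 = 53963.6704
4: (115−1)·27.05² = 114·731.7025 = 83414.085
Numerator = 245111.7; denominator = Σ(nₕ−1) = 422.
s²ₚ = 245111.7/422 = 580.8334... → 580.83.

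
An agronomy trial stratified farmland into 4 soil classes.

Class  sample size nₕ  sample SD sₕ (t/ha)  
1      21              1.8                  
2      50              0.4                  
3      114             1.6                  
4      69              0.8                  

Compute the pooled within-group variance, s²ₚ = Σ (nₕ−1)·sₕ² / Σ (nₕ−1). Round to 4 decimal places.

Degrees of freedom: 20 + 49 + 113 + 68 = 250.
Σ(nₕ−1)sₕ² = 20·3.24 + 49·0.16 + 113·2.56 + 68·0.64 = 405.44.
s²ₚ = 405.44 / 250 = 1.62176 → 1.6218.

1.6218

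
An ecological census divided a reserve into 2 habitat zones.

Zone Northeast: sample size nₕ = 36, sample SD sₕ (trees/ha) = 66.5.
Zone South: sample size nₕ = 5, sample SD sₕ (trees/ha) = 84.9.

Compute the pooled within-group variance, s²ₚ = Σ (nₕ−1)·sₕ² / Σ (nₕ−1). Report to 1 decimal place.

Degrees of freedom: 35 + 4 = 39.
Σ(nₕ−1)sₕ² = 35·4422.25 + 4·7208.01 = 183610.79.
s²ₚ = 183610.79 / 39 = 4707.969... → 4708.0.

4708.0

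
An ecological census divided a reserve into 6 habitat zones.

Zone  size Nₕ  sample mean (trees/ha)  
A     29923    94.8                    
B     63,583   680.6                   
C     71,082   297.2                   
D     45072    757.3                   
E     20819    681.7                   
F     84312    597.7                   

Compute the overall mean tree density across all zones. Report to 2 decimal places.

527.19

N = 314791; weights Wₕ = Nₕ/N = (0.0951, 0.2020, 0.2258, 0.1432, 0.0661, 0.2678).
x̄_st = Σ Wₕ·x̄ₕ = 0.0951·94.8 + 0.2020·680.6 + 0.2258·297.2 + 0.1432·757.3 + 0.0661·681.7 + 0.2678·597.7 ≈ 527.1926...
→ 527.19.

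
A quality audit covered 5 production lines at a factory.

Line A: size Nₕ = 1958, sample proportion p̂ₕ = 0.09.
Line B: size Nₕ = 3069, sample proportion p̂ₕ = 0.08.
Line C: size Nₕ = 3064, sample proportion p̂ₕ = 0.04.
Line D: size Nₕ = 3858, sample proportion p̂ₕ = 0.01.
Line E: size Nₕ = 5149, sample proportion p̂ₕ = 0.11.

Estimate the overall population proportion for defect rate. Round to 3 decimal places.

N = 1958 + 3069 + 3064 + 3858 + 5149 = 17098.
Overall proportion = Σ (Nₕ/N)·p̂ₕ.
Σ Nₕp̂ₕ = 176.22 + 245.52 + 122.56 + 38.58 + 566.39 = 1149.27.
1149.27 / 17098 = 0.06722... → 0.067.

0.067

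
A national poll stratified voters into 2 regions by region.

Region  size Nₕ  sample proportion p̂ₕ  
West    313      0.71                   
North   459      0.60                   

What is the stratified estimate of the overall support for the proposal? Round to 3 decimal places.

0.645

N = 313 + 459 = 772.
Overall proportion = Σ (Nₕ/N)·p̂ₕ.
Σ Nₕp̂ₕ = 222.23 + 275.4 = 497.63.
497.63 / 772 = 0.64460... → 0.645.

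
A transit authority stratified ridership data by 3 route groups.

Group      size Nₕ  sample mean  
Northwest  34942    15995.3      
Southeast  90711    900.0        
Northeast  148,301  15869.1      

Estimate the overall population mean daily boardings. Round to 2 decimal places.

x̄_st = (Σ Nₕx̄ₕ) / (Σ Nₕ) = (34942·15995.3 + 90711·900.0 + 148301·15869.1) / 273954
= 2993951071.7 / 273954 = 10928.6635... → 10928.66.

10928.66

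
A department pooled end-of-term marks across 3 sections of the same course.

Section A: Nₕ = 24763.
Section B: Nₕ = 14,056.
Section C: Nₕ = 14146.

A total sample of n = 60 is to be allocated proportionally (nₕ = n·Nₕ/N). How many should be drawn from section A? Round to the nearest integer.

28

Share of section A = 24763/52965 = 0.46754.
Allocate 60 × 0.46754 = 28.052... → 28.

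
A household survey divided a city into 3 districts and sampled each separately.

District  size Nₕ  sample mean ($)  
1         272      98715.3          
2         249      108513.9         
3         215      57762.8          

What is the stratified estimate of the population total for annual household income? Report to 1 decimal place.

1: 272·98715.3 = 26850561.6
2: 249·108513.9 = 27019961.1
3: 215·57762.8 = 12419002
τ̂ = Σ Nₕx̄ₕ = 66289524.7.

66289524.7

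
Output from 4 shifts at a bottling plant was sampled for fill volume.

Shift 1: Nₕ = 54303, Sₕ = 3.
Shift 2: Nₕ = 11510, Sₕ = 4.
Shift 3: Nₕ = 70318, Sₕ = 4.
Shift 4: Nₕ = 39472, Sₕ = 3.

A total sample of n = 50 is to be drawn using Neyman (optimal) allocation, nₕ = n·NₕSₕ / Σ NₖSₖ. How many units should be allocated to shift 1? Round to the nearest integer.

Σ NₕSₕ = 54303·3 + 11510·4 + 70318·4 + 39472·3 = 608637.
Share for 1: 162909/608637 = 0.26766.
n_1 = 50 × 0.26766 = 13.383... → 13.

13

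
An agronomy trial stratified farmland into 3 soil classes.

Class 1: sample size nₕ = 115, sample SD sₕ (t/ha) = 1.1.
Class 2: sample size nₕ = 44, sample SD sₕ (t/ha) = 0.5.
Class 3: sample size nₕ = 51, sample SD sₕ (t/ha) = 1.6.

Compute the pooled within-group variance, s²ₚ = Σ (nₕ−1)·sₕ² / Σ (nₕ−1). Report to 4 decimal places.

1.3367

Degrees of freedom: 114 + 43 + 50 = 207.
Σ(nₕ−1)sₕ² = 114·1.21 + 43·0.25 + 50·2.56 = 276.69.
s²ₚ = 276.69 / 207 = 1.336667... → 1.3367.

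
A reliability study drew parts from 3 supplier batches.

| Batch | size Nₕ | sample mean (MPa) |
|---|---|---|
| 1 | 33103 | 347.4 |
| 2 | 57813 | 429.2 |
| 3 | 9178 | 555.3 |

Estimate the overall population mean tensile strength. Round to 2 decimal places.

413.71

N = 100094; weights Wₕ = Nₕ/N = (0.3307, 0.5776, 0.0917).
x̄_st = Σ Wₕ·x̄ₕ = 0.3307·347.4 + 0.5776·429.2 + 0.0917·555.3 ≈ 413.7098...
→ 413.71.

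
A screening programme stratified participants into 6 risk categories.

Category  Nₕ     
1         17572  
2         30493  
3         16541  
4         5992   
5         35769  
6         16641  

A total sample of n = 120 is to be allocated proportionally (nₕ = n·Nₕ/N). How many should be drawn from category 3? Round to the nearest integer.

16

Share of category 3 = 16541/123008 = 0.13447.
Allocate 120 × 0.13447 = 16.137... → 16.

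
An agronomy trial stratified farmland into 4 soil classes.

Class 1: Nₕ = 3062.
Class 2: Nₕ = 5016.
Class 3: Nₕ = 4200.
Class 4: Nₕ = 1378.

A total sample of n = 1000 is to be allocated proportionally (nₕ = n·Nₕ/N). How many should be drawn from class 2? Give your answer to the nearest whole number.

367

Share of class 2 = 5016/13656 = 0.36731.
Allocate 1000 × 0.36731 = 367.311... → 367.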